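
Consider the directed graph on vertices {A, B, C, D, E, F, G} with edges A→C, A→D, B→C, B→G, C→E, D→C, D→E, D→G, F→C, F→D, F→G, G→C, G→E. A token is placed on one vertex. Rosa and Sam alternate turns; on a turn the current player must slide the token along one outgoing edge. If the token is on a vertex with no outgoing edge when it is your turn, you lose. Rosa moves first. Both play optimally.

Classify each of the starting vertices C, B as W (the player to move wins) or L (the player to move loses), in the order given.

C: W, B: L

Positions with no move are L. A position that does have a move is losing for the player to move precisely when every available move leads to a winning position for the opponent. Fill in the labels:
Every edge goes from a vertex to one that appears earlier in the order E, C, G, B, D, A, F, so processing vertices in that order labels each vertex after all of its successors.
E: no outgoing edge → L
C: can move to E, which is L ⇒ W
G: can move to E, which is L ⇒ W
B: moves to G(W), C(W); every one is W ⇒ L
D: can move to E, which is L ⇒ W
A: moves to D(W), C(W); every one is W ⇒ L
F: moves to D(W), G(W), C(W); every one is W ⇒ L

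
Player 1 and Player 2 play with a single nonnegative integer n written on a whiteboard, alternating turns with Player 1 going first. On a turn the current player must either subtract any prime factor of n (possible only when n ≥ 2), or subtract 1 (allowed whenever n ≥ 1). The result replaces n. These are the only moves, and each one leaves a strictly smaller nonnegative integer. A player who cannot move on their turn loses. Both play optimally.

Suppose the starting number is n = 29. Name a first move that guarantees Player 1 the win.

Move to 0.

Compute win/loss labels from the base case upward. A position with no move is L. Any other position is W if it can reach an L in one move, else L.
n=0: no move → L
n=1: →0(L), so W
n=2: →0(L), so W
n=3: →0(L), so W
n=4: →2(W), 3(W) — all W, so L
n=5: →0(L), so W
n=6: →4(L), so W
n=7: →0(L), so W
n=8: →6(W), 7(W) — all W, so L
n=9: →8(L), so W
n=10: →8(L), so W
n=11: →0(L), so W
n=12: →9(W), 10(W), 11(W) — all W, so L
n=13: →0(L), so W
n=14: →12(L), so W
n=15: →12(L), so W
n=16: →14(W), 15(W) — all W, so L
n=17: →0(L), so W
n=18: →16(L), so W
n=19: →0(L), so W
n=20: →15(W), 18(W), 19(W) — all W, so L
n=21: →20(L), so W
n=22: →20(L), so W
n=23: →0(L), so W
n=24: →21(W), 22(W), 23(W) — all W, so L
n=25: →20(L), so W
n=26: →24(L), so W
n=27: →24(L), so W
n=28: →21(W), 26(W), 27(W) — all W, so L
n=29: →0(L), so W
From 29, the L positions reachable in one move are: 0, 28. Any move reaching one of these is winning.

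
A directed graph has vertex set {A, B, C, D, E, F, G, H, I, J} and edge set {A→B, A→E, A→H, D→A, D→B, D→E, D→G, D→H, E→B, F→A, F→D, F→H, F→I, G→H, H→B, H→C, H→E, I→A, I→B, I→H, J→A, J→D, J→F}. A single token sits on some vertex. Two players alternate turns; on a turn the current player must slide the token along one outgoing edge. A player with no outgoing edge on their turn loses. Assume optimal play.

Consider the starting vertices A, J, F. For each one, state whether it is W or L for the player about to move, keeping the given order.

Label each position W (a win for the player to move) or L (a loss). A position with no legal move is L; any other position is W exactly when some move reaches an L, and L when every move reaches a W.
Every edge goes from a vertex to one that appears earlier in the order B, C, E, H, A, G, D, I, F, J, so processing vertices in that order labels each vertex after all of its successors.
B: no outgoing edge → L
C: no outgoing edge → L
E: →B(L), so W
H: →C(L), so W
A: →B(L), so W
G: →H(W) only, which is W, so L
D: →G(L), so W
I: →B(L), so W
F: →I(W), D(W), A(W), H(W) — all W, so L
J: →F(L), so W

A: W, J: W, F: L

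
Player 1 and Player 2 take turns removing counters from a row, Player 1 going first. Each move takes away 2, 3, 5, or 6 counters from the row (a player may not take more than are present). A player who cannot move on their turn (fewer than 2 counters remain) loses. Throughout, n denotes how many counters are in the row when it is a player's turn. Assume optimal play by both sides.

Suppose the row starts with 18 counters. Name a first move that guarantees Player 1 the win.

Use the standard recursion: the mover loses at a terminal position; elsewhere, the mover wins exactly when some move hands the opponent an L position.
n=0: no move → L
n=1: no move → L
n=2: W (go to 0, an L position)
n=3: W (go to 1, an L position)
n=4: W (go to 1, an L position)
n=5: W (go to 0, an L position)
n=6: W (go to 1, an L position)
n=7: W (go to 1, an L position)
n=8: L (options 6(W), 5(W), 3(W), 2(W) are all W)
n=9: L (options 7(W), 6(W), 4(W), 3(W) are all W)
n=10: W (go to 8, an L position)
n=11: W (go to 9, an L position)
n=12: W (go to 9, an L position)
n=13: W (go to 8, an L position)
n=14: W (go to 9, an L position)
n=15: W (go to 9, an L position)
n=16: L (options 14(W), 13(W), 11(W), 10(W) are all W)
n=17: L (options 15(W), 14(W), 12(W), 11(W) are all W)
n=18: W (go to 16, an L position)
From 18, the L positions reachable in one move are: 16.

Remove 2, leaving 16.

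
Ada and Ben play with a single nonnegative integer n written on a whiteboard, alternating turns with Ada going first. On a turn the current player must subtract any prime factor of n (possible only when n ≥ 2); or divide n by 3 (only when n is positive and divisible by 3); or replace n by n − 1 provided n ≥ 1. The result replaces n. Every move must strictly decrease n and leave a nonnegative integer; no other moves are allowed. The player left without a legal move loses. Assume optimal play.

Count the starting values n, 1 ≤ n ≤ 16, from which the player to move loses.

3

Label each position W (a win for the player to move) or L (a loss). A position with no legal move is L; any other position is W exactly when some move reaches an L, and L when every move reaches a W.
n=0: no move → L
n=1: W (go to 0, an L position)
n=2: W (go to 0, an L position)
n=3: W (go to 0, an L position)
n=4: L (options 2(W), 3(W) are all W)
n=5: W (go to 0, an L position)
n=6: W (go to 4, an L position)
n=7: W (go to 0, an L position)
n=8: L (options 6(W), 7(W) are all W)
n=9: W (go to 8, an L position)
n=10: W (go to 8, an L position)
n=11: W (go to 0, an L position)
n=12: W (go to 4, an L position)
n=13: W (go to 0, an L position)
n=14: L (options 7(W), 12(W), 13(W) are all W)
n=15: W (go to 14, an L position)
n=16: W (go to 14, an L position)
L entries with 1 ≤ n ≤ 16 (n=0 is outside the asked range and is not counted): n = 4, 8, 14; that makes 3.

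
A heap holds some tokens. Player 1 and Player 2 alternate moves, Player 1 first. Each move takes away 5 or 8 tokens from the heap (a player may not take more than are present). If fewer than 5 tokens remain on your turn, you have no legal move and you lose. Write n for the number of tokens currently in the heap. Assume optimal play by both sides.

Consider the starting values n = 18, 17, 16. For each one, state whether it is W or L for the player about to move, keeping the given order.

Compute win/loss labels from the base case upward. A position with no move is L. Any other position is W if it can reach an L in one move, else L.
n=0: no move → L
n=1: no move → L
n=2: no move → L
n=3: no move → L
n=4: no move → L
n=5: W (go to 0, an L position)
n=6: W (go to 1, an L position)
n=7: W (go to 2, an L position)
n=8: W (go to 3, an L position)
n=9: W (go to 4, an L position)
n=10: W (go to 2, an L position)
n=11: W (go to 3, an L position)
n=12: W (go to 4, an L position)
n=13: L (options 8(W), 5(W) are all W)
n=14: L (options 9(W), 6(W) are all W)
n=15: L (options 10(W), 7(W) are all W)
n=16: L (options 11(W), 8(W) are all W)
n=17: L (options 12(W), 9(W) are all W)
n=18: W (go to 13, an L position)

18: W, 17: L, 16: L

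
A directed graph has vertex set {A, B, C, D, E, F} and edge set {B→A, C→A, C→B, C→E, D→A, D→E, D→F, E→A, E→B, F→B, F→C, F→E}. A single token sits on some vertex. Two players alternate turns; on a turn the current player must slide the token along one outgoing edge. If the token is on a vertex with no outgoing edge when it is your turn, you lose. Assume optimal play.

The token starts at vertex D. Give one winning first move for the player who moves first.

Move to F.

Positions with no move are L. A position that does have a move is losing for the player to move precisely when every available move leads to a winning position for the opponent. Fill in the labels:
Every edge goes from a vertex to one that appears earlier in the order A, B, E, C, F, D, so processing vertices in that order labels each vertex after all of its successors.
A: no outgoing edge → L
B: →A(L), so W
E: →A(L), so W
C: →A(L), so W
F: →C(W), E(W), B(W) — all W, so L
D: →F(L), so W
From D, the L positions reachable in one move are: F, A. Any move reaching one of these is winning.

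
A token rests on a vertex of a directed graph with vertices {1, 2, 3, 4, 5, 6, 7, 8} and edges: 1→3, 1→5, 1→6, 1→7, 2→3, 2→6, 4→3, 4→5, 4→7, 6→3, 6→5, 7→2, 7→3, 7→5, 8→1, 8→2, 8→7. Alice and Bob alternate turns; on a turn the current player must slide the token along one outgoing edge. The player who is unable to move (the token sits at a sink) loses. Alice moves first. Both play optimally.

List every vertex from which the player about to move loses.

Work bottom-up. With no move the player to move loses. Otherwise the position is W if at least one move leads to an L position for the opponent, and L if every move leads to a W.
Every edge goes from a vertex to one that appears earlier in the order 5, 3, 6, 2, 7, 1, 8, 4, so processing vertices in that order labels each vertex after all of its successors.
5: no outgoing edge → L
3: no outgoing edge → L
6: reaches L-position 3 → W
2: reaches L-position 3 → W
7: reaches L-position 3 → W
1: reaches L-position 3 → W
8: only reaches 1(W), 7(W), 2(W), all W → L
4: reaches L-position 3 → W
The losing starting vertices are exactly the entries labelled L in this table (3 of them).

3, 5, 8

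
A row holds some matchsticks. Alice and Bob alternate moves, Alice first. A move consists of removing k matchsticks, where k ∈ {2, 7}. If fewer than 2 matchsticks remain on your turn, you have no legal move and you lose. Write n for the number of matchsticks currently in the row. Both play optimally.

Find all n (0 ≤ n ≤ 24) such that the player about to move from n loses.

Build the W/L table. Terminal = L. A non-terminal position is W if it has a move to some L; otherwise it is L.
n=0: no move → L
n=1: no move → L
n=2: →0(L), so W
n=3: →1(L), so W
n=4: →2(W) only, which is W, so L
n=5: →3(W) only, which is W, so L
n=6: →4(L), so W
n=7: →5(L), so W
n=8: →1(L), so W
n=9: →7(W), 2(W) — all W, so L
n=10: →8(W), 3(W) — all W, so L
n=11: →9(L), so W
n=12: →10(L), so W
n=13: →11(W), 6(W) — all W, so L
n=14: →12(W), 7(W) — all W, so L
n=15: →13(L), so W
n=16: →14(L), so W
n=17: →10(L), so W
n=18: →16(W), 11(W) — all W, so L
n=19: →17(W), 12(W) — all W, so L
n=20: →18(L), so W
n=21: →19(L), so W
n=22: →20(W), 15(W) — all W, so L
n=23: →21(W), 16(W) — all W, so L
n=24: →22(L), so W
The losing starting values of n are exactly the entries labelled L in this table (12 of them).

0, 1, 4, 5, 9, 10, 13, 14, 18, 19, 22, 23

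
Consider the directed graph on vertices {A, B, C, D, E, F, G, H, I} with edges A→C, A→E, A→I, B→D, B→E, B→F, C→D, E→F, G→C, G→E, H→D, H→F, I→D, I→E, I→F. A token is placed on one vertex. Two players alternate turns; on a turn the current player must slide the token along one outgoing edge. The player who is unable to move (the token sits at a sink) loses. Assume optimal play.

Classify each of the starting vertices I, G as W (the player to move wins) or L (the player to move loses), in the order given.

I: W, G: L

Build the W/L table. Terminal = L. A non-terminal position is W if it has a move to some L; otherwise it is L.
Every edge goes from a vertex to one that appears earlier in the order F, D, E, I, C, A, H, G, B, so processing vertices in that order labels each vertex after all of its successors.
F: no outgoing edge → L
D: no outgoing edge → L
E: can move to F, which is L ⇒ W
I: can move to D, which is L ⇒ W
C: can move to D, which is L ⇒ W
A: moves to C(W), I(W), E(W); every one is W ⇒ L
H: can move to D, which is L ⇒ W
G: moves to C(W), E(W); every one is W ⇒ L
B: can move to D, which is L ⇒ W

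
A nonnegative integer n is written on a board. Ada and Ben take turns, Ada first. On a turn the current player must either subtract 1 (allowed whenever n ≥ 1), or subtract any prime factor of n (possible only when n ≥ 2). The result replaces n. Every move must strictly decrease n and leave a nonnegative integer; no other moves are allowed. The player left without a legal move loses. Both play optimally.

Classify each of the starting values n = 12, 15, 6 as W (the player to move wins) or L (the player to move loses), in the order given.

12: L, 15: W, 6: W

Build the W/L table. Terminal = L. A non-terminal position is W if it has a move to some L; otherwise it is L.
n=0: no move → L
n=1: W (go to 0, an L position)
n=2: W (go to 0, an L position)
n=3: W (go to 0, an L position)
n=4: L (options 2(W), 3(W) are all W)
n=5: W (go to 0, an L position)
n=6: W (go to 4, an L position)
n=7: W (go to 0, an L position)
n=8: L (options 6(W), 7(W) are all W)
n=9: W (go to 8, an L position)
n=10: W (go to 8, an L position)
n=11: W (go to 0, an L position)
n=12: L (options 9(W), 10(W), 11(W) are all W)
n=13: W (go to 0, an L position)
n=14: W (go to 12, an L position)
n=15: W (go to 12, an L position)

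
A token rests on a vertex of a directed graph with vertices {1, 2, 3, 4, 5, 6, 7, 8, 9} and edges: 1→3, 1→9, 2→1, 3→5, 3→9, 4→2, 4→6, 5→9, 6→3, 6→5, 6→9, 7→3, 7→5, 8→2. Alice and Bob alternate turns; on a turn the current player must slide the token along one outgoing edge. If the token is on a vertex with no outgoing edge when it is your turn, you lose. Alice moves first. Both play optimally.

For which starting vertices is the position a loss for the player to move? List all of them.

2, 7, 9

Work bottom-up. With no move the player to move loses. Otherwise the position is W if at least one move leads to an L position for the opponent, and L if every move leads to a W.
Every edge goes from a vertex to one that appears earlier in the order 9, 5, 3, 7, 6, 1, 2, 8, 4, so processing vertices in that order labels each vertex after all of its successors.
9: no outgoing edge → L
5: →9(L), so W
3: →9(L), so W
7: →3(W), 5(W) — all W, so L
6: →9(L), so W
1: →9(L), so W
2: →1(W) only, which is W, so L
8: →2(L), so W
4: →2(L), so W
The losing starting vertices are exactly the entries labelled L in this table (3 of them).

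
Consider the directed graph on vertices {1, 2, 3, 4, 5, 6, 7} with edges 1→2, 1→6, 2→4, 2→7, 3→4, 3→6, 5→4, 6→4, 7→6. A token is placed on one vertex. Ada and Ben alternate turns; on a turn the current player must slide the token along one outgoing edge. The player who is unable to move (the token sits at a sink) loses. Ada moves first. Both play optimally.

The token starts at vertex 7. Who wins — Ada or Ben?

Ben wins.

Compute win/loss labels from the base case upward. A position with no move is L. Any other position is W if it can reach an L in one move, else L.
Every edge goes from a vertex to one that appears earlier in the order 4, 6, 3, 7, 2, 1, 5, so processing vertices in that order labels each vertex after all of its successors.
4: no outgoing edge → L
6: W (go to 4, an L position)
3: W (go to 4, an L position)
7: L (sole option 6(W) is W)
2: W (go to 7, an L position)
1: L (options 2(W), 6(W) are all W)
5: W (go to 4, an L position)
Every move from 7 reaches a W position, so the mover loses.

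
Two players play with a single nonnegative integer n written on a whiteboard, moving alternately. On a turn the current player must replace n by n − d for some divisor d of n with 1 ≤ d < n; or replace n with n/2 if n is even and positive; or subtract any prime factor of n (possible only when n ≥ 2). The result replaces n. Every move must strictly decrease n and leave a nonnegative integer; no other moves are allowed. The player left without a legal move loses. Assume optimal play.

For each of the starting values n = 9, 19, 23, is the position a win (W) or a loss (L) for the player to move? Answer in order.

Classify positions by backward induction: terminal positions (no move available) are L. From any other position, the mover wins iff some move reaches an L.
n=0: no move → L
n=1: no move → L
n=2: W (go to 0, an L position)
n=3: W (go to 0, an L position)
n=4: L (options 2(W), 3(W) are all W)
n=5: W (go to 0, an L position)
n=6: W (go to 4, an L position)
n=7: W (go to 0, an L position)
n=8: W (go to 4, an L position)
n=9: L (options 6(W), 8(W) are all W)
n=10: W (go to 9, an L position)
n=11: W (go to 0, an L position)
n=12: W (go to 9, an L position)
n=13: W (go to 0, an L position)
n=14: L (options 7(W), 12(W), 13(W) are all W)
n=15: W (go to 14, an L position)
n=16: W (go to 14, an L position)
n=17: W (go to 0, an L position)
n=18: W (go to 9, an L position)
n=19: W (go to 0, an L position)
n=20: L (options 10(W), 15(W), 16(W), 18(W), 19(W) are all W)
n=21: W (go to 14, an L position)
n=22: W (go to 20, an L position)
n=23: W (go to 0, an L position)

9: L, 19: W, 23: W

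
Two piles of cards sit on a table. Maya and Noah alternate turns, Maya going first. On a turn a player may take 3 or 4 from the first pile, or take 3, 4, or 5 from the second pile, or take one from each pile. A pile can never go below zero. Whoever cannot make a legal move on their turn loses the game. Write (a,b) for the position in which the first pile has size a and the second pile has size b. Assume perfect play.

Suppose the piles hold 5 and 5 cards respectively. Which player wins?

Maya wins.

Build the W/L table. Terminal = L. A non-terminal position is W if it has a move to some L; otherwise it is L.
No move ever increases a pile, so every position that can arise here has a ≤ 5 and b ≤ 5; it is enough to label the cells with 0 ≤ a ≤ 5 and 0 ≤ b ≤ 5.
Every move lowers a or b (never raises either), so fill the grid row by row in increasing a, and left to right within a row: each cell's successors are then already labelled.
      b=0  b=1  b=2  b=3  b=4  b=5
a=0:    L    L    L    W    W    W
a=1:    L    W    W    W    W    W
a=2:    L    W    L    W    W    W
a=3:    W    W    W    W    L    L
a=4:    W    W    W    L    L    W
a=5:    W    L    W    L    W    W
Cells with no legal move (terminal, hence L): (0,0), (0,1), (0,2), (1,0), (2,0).
The remaining L cells, each justified by listing all of its moves:
(2,2): the only move is to (1,1)(W), a W ⇒ L
(3,4): moves to (0,4)(W), (3,1)(W), (3,0)(W), (2,3)(W); every one is W ⇒ L
(3,5): moves to (0,5)(W), (3,2)(W), (3,1)(W), (3,0)(W), (2,4)(W); every one is W ⇒ L
(4,3): moves to (1,3)(W), (0,3)(W), (4,0)(W), (3,2)(W); every one is W ⇒ L
(4,4): moves to (1,4)(W), (0,4)(W), (4,1)(W), (4,0)(W), (3,3)(W); every one is W ⇒ L
(5,1): moves to (2,1)(W), (1,1)(W), (4,0)(W); every one is W ⇒ L
(5,3): moves to (2,3)(W), (1,3)(W), (5,0)(W), (4,2)(W); every one is W ⇒ L
Every other cell has at least one move into one of the L cells above, so it is W.
The starting position (5,5) is W: Maya should move to (5,1), handing over an L position.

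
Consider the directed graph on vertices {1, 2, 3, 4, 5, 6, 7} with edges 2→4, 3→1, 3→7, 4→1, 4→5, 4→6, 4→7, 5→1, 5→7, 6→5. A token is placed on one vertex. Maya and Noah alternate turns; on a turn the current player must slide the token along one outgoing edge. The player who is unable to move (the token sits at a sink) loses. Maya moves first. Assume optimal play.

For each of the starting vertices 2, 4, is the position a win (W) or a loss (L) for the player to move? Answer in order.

Use the standard recursion: the mover loses at a terminal position; elsewhere, the mover wins exactly when some move hands the opponent an L position.
Every edge goes from a vertex to one that appears earlier in the order 7, 1, 5, 3, 6, 4, 2, so processing vertices in that order labels each vertex after all of its successors.
7: no outgoing edge → L
1: no outgoing edge → L
5: reaches L-position 1 → W
3: reaches L-position 1 → W
6: only reaches 5(W), which is W → L
4: reaches L-position 6 → W
2: only reaches 4(W), which is W → L

2: L, 4: W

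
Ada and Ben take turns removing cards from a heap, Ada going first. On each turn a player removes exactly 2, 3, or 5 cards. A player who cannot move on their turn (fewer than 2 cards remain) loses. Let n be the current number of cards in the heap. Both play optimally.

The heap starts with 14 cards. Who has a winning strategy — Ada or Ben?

Ben wins.

Use the standard recursion: the mover loses at a terminal position; elsewhere, the mover wins exactly when some move hands the opponent an L position.
n=0: no move → L
n=1: no move → L
n=2: reaches L-position 0 → W
n=3: reaches L-position 1 → W
n=4: reaches L-position 1 → W
n=5: reaches L-position 0 → W
n=6: reaches L-position 1 → W
n=7: only reaches 5(W), 4(W), 2(W), all W → L
n=8: only reaches 6(W), 5(W), 3(W), all W → L
n=9: reaches L-position 7 → W
n=10: reaches L-position 8 → W
n=11: reaches L-position 8 → W
n=12: reaches L-position 7 → W
n=13: reaches L-position 8 → W
n=14: only reaches 12(W), 11(W), 9(W), all W → L
The starting position 14 is L: whatever Ada does, the opponent receives a W position.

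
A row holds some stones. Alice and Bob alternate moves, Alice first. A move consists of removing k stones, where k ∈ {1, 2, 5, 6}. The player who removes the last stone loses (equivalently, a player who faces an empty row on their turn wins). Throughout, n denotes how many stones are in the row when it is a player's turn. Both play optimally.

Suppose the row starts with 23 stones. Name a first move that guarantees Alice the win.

Label each position W (a win for the player to move) or L (a loss). A position with no legal move is W; any other position is W exactly when some move reaches an L, and L when every move reaches a W.
n=0: no move; the opponent has just taken the last stone and therefore loses → W
n=1: the only move is to 0(W), a W ⇒ L
n=2: can move to 1, which is L ⇒ W
n=3: can move to 1, which is L ⇒ W
n=4: moves to 3(W), 2(W); every one is W ⇒ L
n=5: can move to 4, which is L ⇒ W
n=6: can move to 4, which is L ⇒ W
n=7: can move to 1, which is L ⇒ W
n=8: moves to 7(W), 6(W), 3(W), 2(W); every one is W ⇒ L
n=9: can move to 8, which is L ⇒ W
n=10: can move to 8, which is L ⇒ W
n=11: moves to 10(W), 9(W), 6(W), 5(W); every one is W ⇒ L
n=12: can move to 11, which is L ⇒ W
n=13: can move to 11, which is L ⇒ W
n=14: can move to 8, which is L ⇒ W
n=15: moves to 14(W), 13(W), 10(W), 9(W); every one is W ⇒ L
n=16: can move to 15, which is L ⇒ W
n=17: can move to 15, which is L ⇒ W
n=18: moves to 17(W), 16(W), 13(W), 12(W); every one is W ⇒ L
n=19: can move to 18, which is L ⇒ W
n=20: can move to 18, which is L ⇒ W
n=21: can move to 15, which is L ⇒ W
n=22: moves to 21(W), 20(W), 17(W), 16(W); every one is W ⇒ L
n=23: can move to 22, which is L ⇒ W
From 23, the L positions reachable in one move are: 22, 18. Any move reaching one of these is winning.

Remove 1, leaving 22.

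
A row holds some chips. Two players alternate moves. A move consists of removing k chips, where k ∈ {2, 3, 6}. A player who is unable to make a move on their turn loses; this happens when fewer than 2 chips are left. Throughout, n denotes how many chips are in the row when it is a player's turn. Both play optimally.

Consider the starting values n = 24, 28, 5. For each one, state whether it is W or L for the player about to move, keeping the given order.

Work bottom-up. With no move the player to move loses. Otherwise the position is W if at least one move leads to an L position for the opponent, and L if every move leads to a W.
n=0: no move → L
n=1: no move → L
n=2: reaches L-position 0 → W
n=3: reaches L-position 1 → W
n=4: reaches L-position 1 → W
n=5: only reaches 3(W), 2(W), all W → L
n=6: reaches L-position 0 → W
n=7: reaches L-position 5 → W
n=8: reaches L-position 5 → W
n=9: only reaches 7(W), 6(W), 3(W), all W → L
n=10: only reaches 8(W), 7(W), 4(W), all W → L
n=11: reaches L-position 9 → W
n=12: reaches L-position 10 → W
n=13: reaches L-position 10 → W
n=14: only reaches 12(W), 11(W), 8(W), all W → L
n=15: reaches L-position 9 → W
n=16: reaches L-position 14 → W
n=17: reaches L-position 14 → W
n=18: only reaches 16(W), 15(W), 12(W), all W → L
n=19: only reaches 17(W), 16(W), 13(W), all W → L
n=20: reaches L-position 18 → W
n=21: reaches L-position 19 → W
n=22: reaches L-position 19 → W
n=23: only reaches 21(W), 20(W), 17(W), all W → L
n=24: reaches L-position 18 → W
n=25: reaches L-position 23 → W
n=26: reaches L-position 23 → W
n=27: only reaches 25(W), 24(W), 21(W), all W → L
n=28: only reaches 26(W), 25(W), 22(W), all W → L

24: W, 28: L, 5: L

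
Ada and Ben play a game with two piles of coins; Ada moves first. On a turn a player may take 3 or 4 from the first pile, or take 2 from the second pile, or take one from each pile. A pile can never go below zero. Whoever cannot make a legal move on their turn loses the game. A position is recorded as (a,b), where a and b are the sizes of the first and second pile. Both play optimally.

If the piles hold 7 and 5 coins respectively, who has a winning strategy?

Classify positions by backward induction: terminal positions (no move available) are L. From any other position, the mover wins iff some move reaches an L.
No move ever increases a pile, so every position that can arise here has a ≤ 7 and b ≤ 5; it is enough to label the cells with 0 ≤ a ≤ 7 and 0 ≤ b ≤ 5.
Every move lowers a or b (never raises either), so fill the grid row by row in increasing a, and left to right within a row: each cell's successors are then already labelled.
      b=0  b=1  b=2  b=3  b=4  b=5
a=0:    L    L    W    W    L    L
a=1:    L    W    W    L    L    W
a=2:    L    W    W    L    W    W
a=3:    W    W    L    L    W    W
a=4:    W    W    L    W    W    W
a=5:    W    L    L    W    W    L
a=6:    W    L    W    W    L    L
a=7:    L    L    W    W    L    W
Cells with no legal move (terminal, hence L): (0,0), (0,1), (1,0), (2,0).
The remaining L cells, each justified by listing all of its moves:
(0,4): the only move is to (0,2)(W), a W ⇒ L
(0,5): the only move is to (0,3)(W), a W ⇒ L
(1,3): moves to (1,1)(W), (0,2)(W); every one is W ⇒ L
(1,4): moves to (1,2)(W), (0,3)(W); every one is W ⇒ L
(2,3): moves to (2,1)(W), (1,2)(W); every one is W ⇒ L
(3,2): moves to (0,2)(W), (3,0)(W), (2,1)(W); every one is W ⇒ L
(3,3): moves to (0,3)(W), (3,1)(W), (2,2)(W); every one is W ⇒ L
(4,2): moves to (1,2)(W), (0,2)(W), (4,0)(W), (3,1)(W); every one is W ⇒ L
(5,1): moves to (2,1)(W), (1,1)(W), (4,0)(W); every one is W ⇒ L
(5,2): moves to (2,2)(W), (1,2)(W), (5,0)(W), (4,1)(W); every one is W ⇒ L
(5,5): moves to (2,5)(W), (1,5)(W), (5,3)(W), (4,4)(W); every one is W ⇒ L
(6,1): moves to (3,1)(W), (2,1)(W), (5,0)(W); every one is W ⇒ L
(6,4): moves to (3,4)(W), (2,4)(W), (6,2)(W), (5,3)(W); every one is W ⇒ L
(6,5): moves to (3,5)(W), (2,5)(W), (6,3)(W), (5,4)(W); every one is W ⇒ L
(7,0): moves to (4,0)(W), (3,0)(W); every one is W ⇒ L
(7,1): moves to (4,1)(W), (3,1)(W), (6,0)(W); every one is W ⇒ L
(7,4): moves to (4,4)(W), (3,4)(W), (7,2)(W), (6,3)(W); every one is W ⇒ L
Every other cell has at least one move into one of the L cells above, so it is W.
The starting position (7,5) is W: Ada should move to (6,4), handing over an L position.

Ada wins.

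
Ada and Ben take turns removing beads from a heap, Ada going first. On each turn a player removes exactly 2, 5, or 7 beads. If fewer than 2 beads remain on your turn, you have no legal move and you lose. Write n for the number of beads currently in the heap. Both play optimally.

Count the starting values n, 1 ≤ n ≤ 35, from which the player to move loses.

10

Classify positions by backward induction: terminal positions (no move available) are L. From any other position, the mover wins iff some move reaches an L.
n=0: no move → L
n=1: no move → L
n=2: →0(L), so W
n=3: →1(L), so W
n=4: →2(W) only, which is W, so L
n=5: →0(L), so W
n=6: →4(L), so W
n=7: →0(L), so W
n=8: →1(L), so W
n=9: →4(L), so W
n=10: →8(W), 5(W), 3(W) — all W, so L
n=11: →4(L), so W
n=12: →10(L), so W
n=13: →11(W), 8(W), 6(W) — all W, so L
n=14: →12(W), 9(W), 7(W) — all W, so L
n=15: →13(L), so W
n=16: →14(L), so W
n=17: →10(L), so W
n=18: →13(L), so W
n=19: →14(L), so W
n=20: →13(L), so W
n=21: →14(L), so W
n=22: →20(W), 17(W), 15(W) — all W, so L
n=23: →21(W), 18(W), 16(W) — all W, so L
n=24: →22(L), so W
n=25: →23(L), so W
n=26: →24(W), 21(W), 19(W) — all W, so L
n=27: →22(L), so W
n=28: →26(L), so W
n=29: →22(L), so W
n=30: →23(L), so W
n=31: →26(L), so W
n=32: →30(W), 27(W), 25(W) — all W, so L
n=33: →26(L), so W
n=34: →32(L), so W
n=35: →33(W), 30(W), 28(W) — all W, so L
L entries with 1 ≤ n ≤ 35 (n=0 is outside the asked range and is not counted): n = 1, 4, 10, 13, 14, 22, 23, 26, 32, 35; that makes 10.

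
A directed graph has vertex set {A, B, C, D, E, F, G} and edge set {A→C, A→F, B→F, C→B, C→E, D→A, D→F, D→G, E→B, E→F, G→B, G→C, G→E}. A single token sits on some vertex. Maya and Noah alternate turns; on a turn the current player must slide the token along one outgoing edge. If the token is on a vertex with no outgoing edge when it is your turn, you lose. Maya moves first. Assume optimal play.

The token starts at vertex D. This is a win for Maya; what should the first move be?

Use the standard recursion: the mover loses at a terminal position; elsewhere, the mover wins exactly when some move hands the opponent an L position.
Every edge goes from a vertex to one that appears earlier in the order F, B, E, C, A, G, D, so processing vertices in that order labels each vertex after all of its successors.
F: no outgoing edge → L
B: W (go to F, an L position)
E: W (go to F, an L position)
C: L (options E(W), B(W) are all W)
A: W (go to C, an L position)
G: W (go to C, an L position)
D: W (go to F, an L position)
From D, the L positions reachable in one move are: F.

Move to F.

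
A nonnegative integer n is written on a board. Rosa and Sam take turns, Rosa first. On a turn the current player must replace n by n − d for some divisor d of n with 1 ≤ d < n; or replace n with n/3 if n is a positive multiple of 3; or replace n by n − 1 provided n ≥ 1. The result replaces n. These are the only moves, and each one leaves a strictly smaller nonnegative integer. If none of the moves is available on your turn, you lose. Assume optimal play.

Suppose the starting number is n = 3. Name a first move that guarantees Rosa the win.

Move to 2.

Classify positions by backward induction: terminal positions (no move available) are L. From any other position, the mover wins iff some move reaches an L.
n=0: no move → L
n=1: can move to 0, which is L ⇒ W
n=2: the only move is to 1(W), a W ⇒ L
n=3: can move to 2, which is L ⇒ W
From 3, the L positions reachable in one move are: 2.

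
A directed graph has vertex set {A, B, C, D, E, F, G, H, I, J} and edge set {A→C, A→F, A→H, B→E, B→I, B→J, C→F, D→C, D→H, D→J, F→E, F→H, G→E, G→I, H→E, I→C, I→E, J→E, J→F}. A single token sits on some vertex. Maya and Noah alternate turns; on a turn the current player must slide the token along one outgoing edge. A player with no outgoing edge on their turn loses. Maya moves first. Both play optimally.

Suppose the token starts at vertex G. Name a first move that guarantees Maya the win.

Positions with no move are L. A position that does have a move is losing for the player to move precisely when every available move leads to a winning position for the opponent. Fill in the labels:
Every edge goes from a vertex to one that appears earlier in the order E, H, F, C, A, I, J, G, D, B, so processing vertices in that order labels each vertex after all of its successors.
E: no outgoing edge → L
H: →E(L), so W
F: →E(L), so W
C: →F(W) only, which is W, so L
A: →C(L), so W
I: →C(L), so W
J: →E(L), so W
G: →E(L), so W
D: →C(L), so W
B: →E(L), so W
From G, the L positions reachable in one move are: E.

Move to E.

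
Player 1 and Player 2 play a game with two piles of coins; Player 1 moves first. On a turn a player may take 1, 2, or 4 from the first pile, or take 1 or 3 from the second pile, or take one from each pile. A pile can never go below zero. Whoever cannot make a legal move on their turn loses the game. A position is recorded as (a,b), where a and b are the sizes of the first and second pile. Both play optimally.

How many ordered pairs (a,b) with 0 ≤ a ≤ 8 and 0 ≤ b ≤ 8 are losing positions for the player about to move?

20

Use the standard recursion: the mover loses at a terminal position; elsewhere, the mover wins exactly when some move hands the opponent an L position.
Every move lowers a or b (never raises either), so fill the grid row by row in increasing a, and left to right within a row: each cell's successors are then already labelled.
      b=0  b=1  b=2  b=3  b=4  b=5  b=6  b=7  b=8
a=0:    L    W    L    W    L    W    L    W    L
a=1:    W    W    W    W    W    W    W    W    W
a=2:    W    L    W    L    W    L    W    L    W
a=3:    L    W    W    W    W    W    W    W    W
a=4:    W    W    W    W    W    W    W    W    W
a=5:    W    L    W    L    W    L    W    L    W
a=6:    L    W    W    W    W    W    W    W    W
a=7:    W    W    L    W    L    W    L    W    L
a=8:    W    L    W    W    W    W    W    W    W
Cells with no legal move (terminal, hence L): (0,0).
The remaining L cells, each justified by listing all of its moves:
(0,2): the only move is to (0,1)(W), a W ⇒ L
(0,4): moves to (0,3)(W), (0,1)(W); every one is W ⇒ L
(0,6): moves to (0,5)(W), (0,3)(W); every one is W ⇒ L
(0,8): moves to (0,7)(W), (0,5)(W); every one is W ⇒ L
(2,1): moves to (1,1)(W), (0,1)(W), (2,0)(W), (1,0)(W); every one is W ⇒ L
(2,3): moves to (1,3)(W), (0,3)(W), (2,2)(W), (2,0)(W), (1,2)(W); every one is W ⇒ L
(2,5): moves to (1,5)(W), (0,5)(W), (2,4)(W), (2,2)(W), (1,4)(W); every one is W ⇒ L
(2,7): moves to (1,7)(W), (0,7)(W), (2,6)(W), (2,4)(W), (1,6)(W); every one is W ⇒ L
(3,0): moves to (2,0)(W), (1,0)(W); every one is W ⇒ L
(5,1): moves to (4,1)(W), (3,1)(W), (1,1)(W), (5,0)(W), (4,0)(W); every one is W ⇒ L
(5,3): moves to (4,3)(W), (3,3)(W), (1,3)(W), (5,2)(W), (5,0)(W), (4,2)(W); every one is W ⇒ L
(5,5): moves to (4,5)(W), (3,5)(W), (1,5)(W), (5,4)(W), (5,2)(W), (4,4)(W); every one is W ⇒ L
(5,7): moves to (4,7)(W), (3,7)(W), (1,7)(W), (5,6)(W), (5,4)(W), (4,6)(W); every one is W ⇒ L
(6,0): moves to (5,0)(W), (4,0)(W), (2,0)(W); every one is W ⇒ L
(7,2): moves to (6,2)(W), (5,2)(W), (3,2)(W), (7,1)(W), (6,1)(W); every one is W ⇒ L
(7,4): moves to (6,4)(W), (5,4)(W), (3,4)(W), (7,3)(W), (7,1)(W), (6,3)(W); every one is W ⇒ L
(7,6): moves to (6,6)(W), (5,6)(W), (3,6)(W), (7,5)(W), (7,3)(W), (6,5)(W); every one is W ⇒ L
(7,8): moves to (6,8)(W), (5,8)(W), (3,8)(W), (7,7)(W), (7,5)(W), (6,7)(W); every one is W ⇒ L
(8,1): moves to (7,1)(W), (6,1)(W), (4,1)(W), (8,0)(W), (7,0)(W); every one is W ⇒ L
Every other cell has at least one move into one of the L cells above, so it is W.
L cells per row: a=0: 5, a=1: 0, a=2: 4, a=3: 1, a=4: 0, a=5: 4, a=6: 1, a=7: 4, a=8: 1; total 20.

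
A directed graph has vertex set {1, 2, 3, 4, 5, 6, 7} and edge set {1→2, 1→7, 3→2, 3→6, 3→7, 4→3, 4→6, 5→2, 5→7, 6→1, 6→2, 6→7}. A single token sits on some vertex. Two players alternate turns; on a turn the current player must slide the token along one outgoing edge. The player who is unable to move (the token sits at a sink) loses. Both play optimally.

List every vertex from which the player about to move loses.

2, 4, 7

Classify positions by backward induction: terminal positions (no move available) are L. From any other position, the mover wins iff some move reaches an L.
Every edge goes from a vertex to one that appears earlier in the order 2, 7, 1, 6, 5, 3, 4, so processing vertices in that order labels each vertex after all of its successors.
2: no outgoing edge → L
7: no outgoing edge → L
1: can move to 7, which is L ⇒ W
6: can move to 7, which is L ⇒ W
5: can move to 7, which is L ⇒ W
3: can move to 7, which is L ⇒ W
4: moves to 3(W), 6(W); every one is W ⇒ L
The losing starting vertices are exactly the entries labelled L in this table (3 of them).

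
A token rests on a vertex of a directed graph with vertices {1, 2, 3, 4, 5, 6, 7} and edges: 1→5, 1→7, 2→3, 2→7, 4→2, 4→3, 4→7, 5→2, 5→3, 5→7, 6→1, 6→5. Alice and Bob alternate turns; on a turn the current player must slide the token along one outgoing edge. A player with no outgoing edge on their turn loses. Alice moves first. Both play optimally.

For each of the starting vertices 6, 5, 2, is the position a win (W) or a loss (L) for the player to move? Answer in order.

6: L, 5: W, 2: W

Use the standard recursion: the mover loses at a terminal position; elsewhere, the mover wins exactly when some move hands the opponent an L position.
Every edge goes from a vertex to one that appears earlier in the order 7, 3, 2, 4, 5, 1, 6, so processing vertices in that order labels each vertex after all of its successors.
7: no outgoing edge → L
3: no outgoing edge → L
2: reaches L-position 3 → W
4: reaches L-position 3 → W
5: reaches L-position 3 → W
1: reaches L-position 7 → W
6: only reaches 1(W), 5(W), all W → L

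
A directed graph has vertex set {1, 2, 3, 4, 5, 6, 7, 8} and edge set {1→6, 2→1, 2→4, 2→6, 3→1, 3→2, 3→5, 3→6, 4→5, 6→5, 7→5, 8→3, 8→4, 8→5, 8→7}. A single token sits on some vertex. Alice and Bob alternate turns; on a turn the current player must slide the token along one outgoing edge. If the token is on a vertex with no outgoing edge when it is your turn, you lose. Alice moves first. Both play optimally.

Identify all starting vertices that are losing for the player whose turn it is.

Label each position W (a win for the player to move) or L (a loss). A position with no legal move is L; any other position is W exactly when some move reaches an L, and L when every move reaches a W.
Every edge goes from a vertex to one that appears earlier in the order 5, 6, 7, 4, 1, 2, 3, 8, so processing vertices in that order labels each vertex after all of its successors.
5: no outgoing edge → L
6: W (go to 5, an L position)
7: W (go to 5, an L position)
4: W (go to 5, an L position)
1: L (sole option 6(W) is W)
2: W (go to 1, an L position)
3: W (go to 1, an L position)
8: W (go to 5, an L position)
The losing starting vertices are exactly the entries labelled L in this table (2 of them).

1, 5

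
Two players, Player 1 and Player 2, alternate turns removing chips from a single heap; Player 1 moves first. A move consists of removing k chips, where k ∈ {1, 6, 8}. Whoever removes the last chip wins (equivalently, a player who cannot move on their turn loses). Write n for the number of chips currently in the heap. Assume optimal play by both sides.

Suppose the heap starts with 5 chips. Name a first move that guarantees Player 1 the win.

Label each position W (a win for the player to move) or L (a loss). A position with no legal move is L; any other position is W exactly when some move reaches an L, and L when every move reaches a W.
n=0: no move → L
n=1: can move to 0, which is L ⇒ W
n=2: the only move is to 1(W), a W ⇒ L
n=3: can move to 2, which is L ⇒ W
n=4: the only move is to 3(W), a W ⇒ L
n=5: can move to 4, which is L ⇒ W
From 5, the L positions reachable in one move are: 4.

Remove 1, leaving 4.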